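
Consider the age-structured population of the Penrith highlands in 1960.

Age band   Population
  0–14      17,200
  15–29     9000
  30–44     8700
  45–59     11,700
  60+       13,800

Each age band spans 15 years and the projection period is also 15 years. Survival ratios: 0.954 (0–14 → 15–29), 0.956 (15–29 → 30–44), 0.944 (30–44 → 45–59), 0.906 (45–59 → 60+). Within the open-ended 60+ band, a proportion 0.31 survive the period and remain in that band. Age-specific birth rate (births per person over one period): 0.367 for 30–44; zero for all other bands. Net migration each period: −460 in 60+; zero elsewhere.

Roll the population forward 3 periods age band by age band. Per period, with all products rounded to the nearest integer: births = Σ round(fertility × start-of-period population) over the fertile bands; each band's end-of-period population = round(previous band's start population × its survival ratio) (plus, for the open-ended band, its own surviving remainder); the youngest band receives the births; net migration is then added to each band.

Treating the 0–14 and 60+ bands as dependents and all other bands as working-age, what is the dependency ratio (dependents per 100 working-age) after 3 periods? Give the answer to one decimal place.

Numbering the groups 1..5 from youngest to oldest:
[period 1]
Births: 8700 × 0.367 = 3193
Group 2: 17200 × 0.954 = 16409
Group 3: 9000 × 0.956 = 8604
Group 4: 8700 × 0.944 = 8213
Group 5: 11700 × 0.906 + 13800 × 0.31 = 10600 + 4278 = 14878
Net migration: Group 5 − 460 → 14418
→ [3193, 16409, 8604, 8213, 14418]
[period 2]
Births: 8604 × 0.367 = 3158
Group 2: 3193 × 0.954 = 3046
Group 3: 16409 × 0.956 = 15687
Group 4: 8604 × 0.944 = 8122
Group 5: 8213 × 0.906 + 14418 × 0.31 = 7441 + 4470 = 11911
Net migration: Group 5 − 460 → 11451
→ [3158, 3046, 15687, 8122, 11451]
[period 3]
Births: 15687 × 0.367 = 5757
Group 2: 3158 × 0.954 = 3013
Group 3: 3046 × 0.956 = 2912
Group 4: 15687 × 0.944 = 14809
Group 5: 8122 × 0.906 + 11451 × 0.31 = 7359 + 3550 = 10909
Net migration: Group 5 − 460 → 10449
→ [5757, 3013, 2912, 14809, 10449]
Dependents (band 0–14 + band 60+) = 5757 + 10449 = 16206; working-age = 20734; ratio = 16206/20734 × 100 = 78.2

78.2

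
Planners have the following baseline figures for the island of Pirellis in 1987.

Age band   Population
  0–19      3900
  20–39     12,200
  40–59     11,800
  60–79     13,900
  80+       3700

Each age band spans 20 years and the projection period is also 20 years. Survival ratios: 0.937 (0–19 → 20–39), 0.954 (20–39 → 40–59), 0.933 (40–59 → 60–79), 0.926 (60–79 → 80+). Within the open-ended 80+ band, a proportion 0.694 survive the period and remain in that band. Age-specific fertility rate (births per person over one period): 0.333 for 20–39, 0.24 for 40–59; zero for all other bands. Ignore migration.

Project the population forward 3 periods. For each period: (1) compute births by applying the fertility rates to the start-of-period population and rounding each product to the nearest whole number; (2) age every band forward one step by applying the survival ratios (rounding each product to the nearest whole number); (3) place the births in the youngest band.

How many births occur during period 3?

— Period 1 —
Births: 12200 × 0.333 = 4063  |  11800 × 0.24 = 2832 ⇒ total 6895
20–39: 3900 × 0.937 = 3654
40–59: 12200 × 0.954 = 11639
60–79: 11800 × 0.933 = 11009
80+: 13900 × 0.926 + 3700 × 0.694 = 12871 + 2568 = 15439
End of period: [6895, 3654, 11639, 11009, 15439]
— Period 2 —
Births: 3654 × 0.333 = 1217  |  11639 × 0.24 = 2793 ⇒ total 4010
20–39: 6895 × 0.937 = 6461
40–59: 3654 × 0.954 = 3486
60–79: 11639 × 0.933 = 10859
80+: 11009 × 0.926 + 15439 × 0.694 = 10194 + 10715 = 20909
End of period: [4010, 6461, 3486, 10859, 20909]
— Period 3 —
Births: 6461 × 0.333 = 2152  |  3486 × 0.24 = 837 ⇒ total 2989
20–39: 4010 × 0.937 = 3757
40–59: 6461 × 0.954 = 6164
60–79: 3486 × 0.933 = 3252
80+: 10859 × 0.926 + 20909 × 0.694 = 10055 + 14511 = 24566
End of period: [2989, 3757, 6164, 3252, 24566]

2989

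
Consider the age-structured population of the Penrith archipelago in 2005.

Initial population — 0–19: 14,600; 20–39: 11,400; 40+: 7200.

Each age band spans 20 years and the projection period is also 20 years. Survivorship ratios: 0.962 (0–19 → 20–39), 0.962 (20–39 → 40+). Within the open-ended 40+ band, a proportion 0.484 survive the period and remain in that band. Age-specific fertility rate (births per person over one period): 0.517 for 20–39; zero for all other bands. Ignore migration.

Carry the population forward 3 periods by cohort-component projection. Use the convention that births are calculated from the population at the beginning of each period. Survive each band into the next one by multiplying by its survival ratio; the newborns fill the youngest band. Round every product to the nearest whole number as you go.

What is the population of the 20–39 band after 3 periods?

6985

— Period 1 —
Births: 11400 × 0.517 = 5894
20–39: 14600 × 0.962 = 14045
40+: 11400 × 0.962 + 7200 × 0.484 = 10967 + 3485 = 14452
Giving 5894 / 14045 / 14452.
— Period 2 —
Births: 14045 × 0.517 = 7261
20–39: 5894 × 0.962 = 5670
40+: 14045 × 0.962 + 14452 × 0.484 = 13511 + 6995 = 20506
Giving 7261 / 5670 / 20506.
— Period 3 —
Births: 5670 × 0.517 = 2931
20–39: 7261 × 0.962 = 6985
40+: 5670 × 0.962 + 20506 × 0.484 = 5455 + 9925 = 15380
Giving 2931 / 6985 / 15380.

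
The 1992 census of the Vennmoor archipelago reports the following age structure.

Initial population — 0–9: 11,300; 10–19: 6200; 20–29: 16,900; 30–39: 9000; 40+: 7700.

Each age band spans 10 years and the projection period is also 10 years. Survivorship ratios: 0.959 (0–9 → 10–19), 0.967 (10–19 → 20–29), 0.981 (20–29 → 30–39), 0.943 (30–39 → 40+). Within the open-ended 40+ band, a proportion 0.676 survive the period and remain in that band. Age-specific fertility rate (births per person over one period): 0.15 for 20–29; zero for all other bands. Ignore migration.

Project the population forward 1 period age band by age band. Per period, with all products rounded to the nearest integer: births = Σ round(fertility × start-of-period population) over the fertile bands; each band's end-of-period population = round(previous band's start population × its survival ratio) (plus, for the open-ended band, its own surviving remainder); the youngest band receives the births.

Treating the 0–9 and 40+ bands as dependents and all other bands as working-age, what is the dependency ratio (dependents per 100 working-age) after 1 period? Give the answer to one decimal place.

Period 1:
Births: 16900 × 0.15 = 2535
10–19: 11300 × 0.959 = 10837
20–29: 6200 × 0.967 = 5995
30–39: 16900 × 0.981 = 16579
40+: 9000 × 0.943 + 7700 × 0.676 = 8487 + 5205 = 13692
Population now: 0–9=2535, 10–19=10837, 20–29=5995, 30–39=16579, 40+=13692
Dependents (band 0–9 + band 40+) = 2535 + 13692 = 16227; working-age = 33411; ratio = 16227/33411 × 100 = 48.6

48.6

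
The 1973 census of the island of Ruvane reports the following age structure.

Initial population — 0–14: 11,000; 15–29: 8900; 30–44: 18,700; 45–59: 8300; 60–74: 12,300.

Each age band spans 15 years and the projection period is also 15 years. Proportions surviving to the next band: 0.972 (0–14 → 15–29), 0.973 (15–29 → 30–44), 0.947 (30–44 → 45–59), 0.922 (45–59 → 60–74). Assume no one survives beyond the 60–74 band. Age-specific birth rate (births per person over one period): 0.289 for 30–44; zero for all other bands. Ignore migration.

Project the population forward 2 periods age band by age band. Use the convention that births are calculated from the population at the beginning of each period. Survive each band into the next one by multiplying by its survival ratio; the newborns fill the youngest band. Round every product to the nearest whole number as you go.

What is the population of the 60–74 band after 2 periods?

[period 1]
Births: 18700 * 0.289 = 5404
15–29: 11000 * 0.972 = 10692
30–44: 8900 * 0.973 = 8660
45–59: 18700 * 0.947 = 17709
60–74: 8300 * 0.922 = 7653
End of period: [5404, 10692, 8660, 17709, 7653]
[period 2]
Births: 8660 * 0.289 = 2503
15–29: 5404 * 0.972 = 5253
30–44: 10692 * 0.973 = 10403
45–59: 8660 * 0.947 = 8201
60–74: 17709 * 0.922 = 16328
End of period: [2503, 5253, 10403, 8201, 16328]

16328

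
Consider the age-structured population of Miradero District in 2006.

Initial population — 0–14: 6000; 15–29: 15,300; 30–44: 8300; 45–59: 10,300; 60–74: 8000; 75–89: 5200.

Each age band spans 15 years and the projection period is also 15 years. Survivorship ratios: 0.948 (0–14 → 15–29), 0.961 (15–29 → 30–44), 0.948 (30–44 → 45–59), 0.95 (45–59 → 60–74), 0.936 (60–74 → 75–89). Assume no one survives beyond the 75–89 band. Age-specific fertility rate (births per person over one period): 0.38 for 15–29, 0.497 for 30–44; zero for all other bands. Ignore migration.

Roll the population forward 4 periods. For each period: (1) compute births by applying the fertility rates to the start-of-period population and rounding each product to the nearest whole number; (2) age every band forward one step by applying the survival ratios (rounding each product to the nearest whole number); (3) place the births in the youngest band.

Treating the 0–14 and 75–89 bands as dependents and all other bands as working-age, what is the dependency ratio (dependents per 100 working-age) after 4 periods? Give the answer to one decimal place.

72.3

Numbering the bands 1..6 from youngest to oldest:
— Period 1 —
Births: 15300 * 0.38 = 5814, 8300 * 0.497 = 4125 → total 9939
Band 2: 6000 * 0.948 = 5688
Band 3: 15300 * 0.961 = 14703
Band 4: 8300 * 0.948 = 7868
Band 5: 10300 * 0.95 = 9785
Band 6: 8000 * 0.936 = 7488
End of period: [9939, 5688, 14703, 7868, 9785, 7488]
— Period 2 —
Births: 5688 * 0.38 = 2161, 14703 * 0.497 = 7307 → total 9468
Band 2: 9939 * 0.948 = 9422
Band 3: 5688 * 0.961 = 5466
Band 4: 14703 * 0.948 = 13938
Band 5: 7868 * 0.95 = 7475
Band 6: 9785 * 0.936 = 9159
End of period: [9468, 9422, 5466, 13938, 7475, 9159]
— Period 3 —
Births: 9422 * 0.38 = 3580, 5466 * 0.497 = 2717 → total 6297
Band 2: 9468 * 0.948 = 8976
Band 3: 9422 * 0.961 = 9055
Band 4: 5466 * 0.948 = 5182
Band 5: 13938 * 0.95 = 13241
Band 6: 7475 * 0.936 = 6997
End of period: [6297, 8976, 9055, 5182, 13241, 6997]
— Period 4 —
Births: 8976 * 0.38 = 3411, 9055 * 0.497 = 4500 → total 7911
Band 2: 6297 * 0.948 = 5970
Band 3: 8976 * 0.961 = 8626
Band 4: 9055 * 0.948 = 8584
Band 5: 5182 * 0.95 = 4923
Band 6: 13241 * 0.936 = 12394
End of period: [7911, 5970, 8626, 8584, 4923, 12394]
Dependents (band 0–14 + band 75–89) = 7911 + 12394 = 20305; working-age = 28103; ratio = 20305/28103 × 100 = 72.3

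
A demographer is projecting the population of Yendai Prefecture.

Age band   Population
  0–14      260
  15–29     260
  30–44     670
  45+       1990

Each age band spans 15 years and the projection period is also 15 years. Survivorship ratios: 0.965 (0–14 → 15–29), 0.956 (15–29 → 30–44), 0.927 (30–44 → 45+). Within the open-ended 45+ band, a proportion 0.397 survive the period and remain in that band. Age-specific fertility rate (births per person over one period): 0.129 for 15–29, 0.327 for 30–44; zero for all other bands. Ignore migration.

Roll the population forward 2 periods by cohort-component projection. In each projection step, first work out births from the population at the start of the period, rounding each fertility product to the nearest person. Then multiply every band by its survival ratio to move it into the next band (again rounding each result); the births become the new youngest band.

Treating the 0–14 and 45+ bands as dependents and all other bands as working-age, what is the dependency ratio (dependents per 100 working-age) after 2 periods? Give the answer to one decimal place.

186.8

Let band 1 be 0–14 through band 4 = 45+.
After projecting period 1:
Births: 260 × 0.129 = 34 ; 670 × 0.327 = 219 → 253
Band 2: 260 × 0.965 = 251
Band 3: 260 × 0.956 = 249
Band 4: 670 × 0.927 + 1990 × 0.397 = 621 + 790 = 1411
End of period: [253, 251, 249, 1411]
After projecting period 2:
Births: 251 × 0.129 = 32 ; 249 × 0.327 = 81 → 113
Band 2: 253 × 0.965 = 244
Band 3: 251 × 0.956 = 240
Band 4: 249 × 0.927 + 1411 × 0.397 = 231 + 560 = 791
End of period: [113, 244, 240, 791]
Dependents (band 0–14 + band 45+) = 113 + 791 = 904; working-age = 484; ratio = 904/484 × 100 = 186.8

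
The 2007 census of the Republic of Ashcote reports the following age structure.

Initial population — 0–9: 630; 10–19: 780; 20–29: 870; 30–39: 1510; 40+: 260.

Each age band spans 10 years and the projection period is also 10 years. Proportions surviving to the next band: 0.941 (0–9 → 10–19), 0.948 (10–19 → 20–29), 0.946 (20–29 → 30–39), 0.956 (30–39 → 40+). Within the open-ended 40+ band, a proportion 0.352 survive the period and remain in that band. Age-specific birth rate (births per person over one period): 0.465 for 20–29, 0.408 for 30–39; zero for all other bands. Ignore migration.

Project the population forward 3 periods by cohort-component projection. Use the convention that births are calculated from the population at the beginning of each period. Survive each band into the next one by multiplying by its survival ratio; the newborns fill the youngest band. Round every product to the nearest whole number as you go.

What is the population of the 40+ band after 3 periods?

(Groups numbered youngest = 1 to oldest = 5.)
Period 1.
Births: 870 × 0.465 = 405 ; 1510 × 0.408 = 616 — total 1021
Group 2: 630 × 0.941 = 593
Group 3: 780 × 0.948 = 739
Group 4: 870 × 0.946 = 823
Group 5: 1510 × 0.956 + 260 × 0.352 = 1444 + 92 = 1536
Population now: 0–9=1021, 10–19=593, 20–29=739, 30–39=823, 40+=1536
Period 2.
Births: 739 × 0.465 = 344 ; 823 × 0.408 = 336 — total 680
Group 2: 1021 × 0.941 = 961
Group 3: 593 × 0.948 = 562
Group 4: 739 × 0.946 = 699
Group 5: 823 × 0.956 + 1536 × 0.352 = 787 + 541 = 1328
Population now: 0–9=680, 10–19=961, 20–29=562, 30–39=699, 40+=1328
Period 3.
Births: 562 × 0.465 = 261 ; 699 × 0.408 = 285 — total 546
Group 2: 680 × 0.941 = 640
Group 3: 961 × 0.948 = 911
Group 4: 562 × 0.946 = 532
Group 5: 699 × 0.956 + 1328 × 0.352 = 668 + 467 = 1135
Population now: 0–9=546, 10–19=640, 20–29=911, 30–39=532, 40+=1135

1135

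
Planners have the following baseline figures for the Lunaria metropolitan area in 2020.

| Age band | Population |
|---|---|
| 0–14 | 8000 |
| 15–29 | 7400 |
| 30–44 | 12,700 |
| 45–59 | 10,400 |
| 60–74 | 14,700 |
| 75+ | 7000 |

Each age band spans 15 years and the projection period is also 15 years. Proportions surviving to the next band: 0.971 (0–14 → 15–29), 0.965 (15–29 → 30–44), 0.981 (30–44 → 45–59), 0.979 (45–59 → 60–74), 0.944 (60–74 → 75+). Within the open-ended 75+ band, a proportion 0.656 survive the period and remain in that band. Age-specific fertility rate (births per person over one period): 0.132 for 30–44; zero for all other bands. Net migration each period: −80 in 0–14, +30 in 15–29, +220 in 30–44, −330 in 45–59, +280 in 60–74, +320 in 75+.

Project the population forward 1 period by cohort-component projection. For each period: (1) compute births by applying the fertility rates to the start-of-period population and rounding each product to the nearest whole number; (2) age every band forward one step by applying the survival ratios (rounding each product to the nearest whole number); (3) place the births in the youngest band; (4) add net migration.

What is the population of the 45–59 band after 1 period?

Call the groups 1 to 6, youngest first.
After projecting period 1:
Births: 12700 × 0.132 = 1676
Group 2: 8000 × 0.971 = 7768
Group 3: 7400 × 0.965 = 7141
Group 4: 12700 × 0.981 = 12459
Group 5: 10400 × 0.979 = 10182
Group 6: 14700 × 0.944 + 7000 × 0.656 = 13877 + 4592 = 18469
Net migration: Group 1 − 80 → 1596; Group 2 + 30 → 7798; Group 3 + 220 → 7361; Group 4 − 330 → 12129; Group 5 + 280 → 10462; Group 6 + 320 → 18789
Population now: 0–14=1596, 15–29=7798, 30–44=7361, 45–59=12129, 60–74=10462, 75+=18789

12129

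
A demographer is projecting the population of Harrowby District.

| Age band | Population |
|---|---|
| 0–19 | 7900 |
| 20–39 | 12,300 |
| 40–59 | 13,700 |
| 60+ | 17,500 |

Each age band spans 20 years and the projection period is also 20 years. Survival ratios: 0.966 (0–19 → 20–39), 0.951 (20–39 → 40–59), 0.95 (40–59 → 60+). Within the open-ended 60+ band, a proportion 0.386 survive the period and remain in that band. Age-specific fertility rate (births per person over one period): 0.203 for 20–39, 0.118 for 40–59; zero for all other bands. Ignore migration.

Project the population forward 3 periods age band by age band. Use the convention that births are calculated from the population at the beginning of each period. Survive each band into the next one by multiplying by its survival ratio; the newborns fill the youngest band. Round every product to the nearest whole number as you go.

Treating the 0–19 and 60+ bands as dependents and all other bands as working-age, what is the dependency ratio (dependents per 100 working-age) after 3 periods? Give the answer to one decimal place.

Period 1:
Births: 12300 × 0.203 = 2497 ; 13700 × 0.118 = 1617 — total 4114
20–39: 7900 × 0.966 = 7631
40–59: 12300 × 0.951 = 11697
60+: 13700 × 0.95 + 17500 × 0.386 = 13015 + 6755 = 19770
Population now: 0–19=4114, 20–39=7631, 40–59=11697, 60+=19770
Period 2:
Births: 7631 × 0.203 = 1549 ; 11697 × 0.118 = 1380 — total 2929
20–39: 4114 × 0.966 = 3974
40–59: 7631 × 0.951 = 7257
60+: 11697 × 0.95 + 19770 × 0.386 = 11112 + 7631 = 18743
Population now: 0–19=2929, 20–39=3974, 40–59=7257, 60+=18743
Period 3:
Births: 3974 × 0.203 = 807 ; 7257 × 0.118 = 856 — total 1663
20–39: 2929 × 0.966 = 2829
40–59: 3974 × 0.951 = 3779
60+: 7257 × 0.95 + 18743 × 0.386 = 6894 + 7235 = 14129
Population now: 0–19=1663, 20–39=2829, 40–59=3779, 60+=14129
Dependents (band 0–19 + band 60+) = 1663 + 14129 = 15792; working-age = 6608; ratio = 15792/6608 × 100 = 239.0

239.0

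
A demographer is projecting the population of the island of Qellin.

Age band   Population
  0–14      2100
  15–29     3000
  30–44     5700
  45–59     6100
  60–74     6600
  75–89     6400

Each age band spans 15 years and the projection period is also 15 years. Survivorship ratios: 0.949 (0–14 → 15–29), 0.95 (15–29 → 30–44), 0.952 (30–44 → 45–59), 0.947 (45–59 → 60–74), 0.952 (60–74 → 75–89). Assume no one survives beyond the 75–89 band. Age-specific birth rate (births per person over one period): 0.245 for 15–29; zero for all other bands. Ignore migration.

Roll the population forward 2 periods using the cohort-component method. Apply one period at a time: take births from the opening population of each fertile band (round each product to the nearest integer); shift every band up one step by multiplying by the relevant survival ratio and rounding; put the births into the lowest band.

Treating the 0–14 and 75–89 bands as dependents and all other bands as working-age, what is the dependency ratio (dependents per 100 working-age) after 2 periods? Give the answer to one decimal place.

Let group 1 be 0–14 through group 6 = 75–89.
Period 1.
Births: 3000 × 0.245 = 735
Group 2: 2100 × 0.949 = 1993
Group 3: 3000 × 0.95 = 2850
Group 4: 5700 × 0.952 = 5426
Group 5: 6100 × 0.947 = 5777
Group 6: 6600 × 0.952 = 6283
Giving 735 / 1993 / 2850 / 5426 / 5777 / 6283.
Period 2.
Births: 1993 × 0.245 = 488
Group 2: 735 × 0.949 = 698
Group 3: 1993 × 0.95 = 1893
Group 4: 2850 × 0.952 = 2713
Group 5: 5426 × 0.947 = 5138
Group 6: 5777 × 0.952 = 5500
Giving 488 / 698 / 1893 / 2713 / 5138 / 5500.
Dependents (band 0–14 + band 75–89) = 488 + 5500 = 5988; working-age = 10442; ratio = 5988/10442 × 100 = 57.3

57.3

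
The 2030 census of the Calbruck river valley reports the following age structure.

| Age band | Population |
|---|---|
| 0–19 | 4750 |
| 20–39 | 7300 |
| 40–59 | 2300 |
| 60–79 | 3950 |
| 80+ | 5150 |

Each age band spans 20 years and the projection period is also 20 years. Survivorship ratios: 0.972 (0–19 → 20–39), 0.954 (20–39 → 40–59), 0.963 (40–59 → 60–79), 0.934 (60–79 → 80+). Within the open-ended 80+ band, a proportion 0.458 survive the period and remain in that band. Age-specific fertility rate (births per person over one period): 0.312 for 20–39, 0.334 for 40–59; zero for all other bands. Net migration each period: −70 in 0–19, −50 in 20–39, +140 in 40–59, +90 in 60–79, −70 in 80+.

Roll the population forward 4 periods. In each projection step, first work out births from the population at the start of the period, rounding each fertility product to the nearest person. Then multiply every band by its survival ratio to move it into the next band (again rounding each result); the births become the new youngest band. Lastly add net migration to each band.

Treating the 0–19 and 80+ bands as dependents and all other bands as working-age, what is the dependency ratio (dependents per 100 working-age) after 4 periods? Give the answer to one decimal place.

116.4

Call the groups 1 to 5, youngest first.
[period 1]
Births: 7300 * 0.312 = 2278, 2300 * 0.334 = 768 → total 3046
Group 2: 4750 * 0.972 = 4617
Group 3: 7300 * 0.954 = 6964
Group 4: 2300 * 0.963 = 2215
Group 5: 3950 * 0.934 + 5150 * 0.458 = 3689 + 2359 = 6048
Net migration: Group 1 − 70 → 2976; Group 2 − 50 → 4567; Group 3 + 140 → 7104; Group 4 + 90 → 2305; Group 5 − 70 → 5978
Giving 2976 / 4567 / 7104 / 2305 / 5978.
[period 2]
Births: 4567 * 0.312 = 1425, 7104 * 0.334 = 2373 → total 3798
Group 2: 2976 * 0.972 = 2893
Group 3: 4567 * 0.954 = 4357
Group 4: 7104 * 0.963 = 6841
Group 5: 2305 * 0.934 + 5978 * 0.458 = 2153 + 2738 = 4891
Net migration: Group 1 − 70 → 3728; Group 2 − 50 → 2843; Group 3 + 140 → 4497; Group 4 + 90 → 6931; Group 5 − 70 → 4821
Giving 3728 / 2843 / 4497 / 6931 / 4821.
[period 3]
Births: 2843 * 0.312 = 887, 4497 * 0.334 = 1502 → total 2389
Group 2: 3728 * 0.972 = 3624
Group 3: 2843 * 0.954 = 2712
Group 4: 4497 * 0.963 = 4331
Group 5: 6931 * 0.934 + 4821 * 0.458 = 6474 + 2208 = 8682
Net migration: Group 1 − 70 → 2319; Group 2 − 50 → 3574; Group 3 + 140 → 2852; Group 4 + 90 → 4421; Group 5 − 70 → 8612
Giving 2319 / 3574 / 2852 / 4421 / 8612.
[period 4]
Births: 3574 * 0.312 = 1115, 2852 * 0.334 = 953 → total 2068
Group 2: 2319 * 0.972 = 2254
Group 3: 3574 * 0.954 = 3410
Group 4: 2852 * 0.963 = 2746
Group 5: 4421 * 0.934 + 8612 * 0.458 = 4129 + 3944 = 8073
Net migration: Group 1 − 70 → 1998; Group 2 − 50 → 2204; Group 3 + 140 → 3550; Group 4 + 90 → 2836; Group 5 − 70 → 8003
Giving 1998 / 2204 / 3550 / 2836 / 8003.
Dependents (band 0–19 + band 80+) = 1998 + 8003 = 10001; working-age = 8590; ratio = 10001/8590 × 100 = 116.4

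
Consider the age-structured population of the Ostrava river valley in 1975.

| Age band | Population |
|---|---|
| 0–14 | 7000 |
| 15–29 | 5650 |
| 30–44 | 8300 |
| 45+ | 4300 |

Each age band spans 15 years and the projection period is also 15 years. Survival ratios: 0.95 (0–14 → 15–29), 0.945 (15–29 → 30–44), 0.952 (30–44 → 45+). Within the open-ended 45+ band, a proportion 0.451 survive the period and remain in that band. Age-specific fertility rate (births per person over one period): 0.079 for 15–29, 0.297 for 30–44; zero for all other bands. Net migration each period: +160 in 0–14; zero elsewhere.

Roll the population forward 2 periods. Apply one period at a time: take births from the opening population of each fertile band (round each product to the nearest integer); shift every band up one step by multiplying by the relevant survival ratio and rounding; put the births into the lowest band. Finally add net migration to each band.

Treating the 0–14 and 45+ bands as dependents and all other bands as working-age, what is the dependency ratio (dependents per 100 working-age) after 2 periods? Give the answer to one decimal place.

128.2

Call the groups 1 to 4, youngest first.
— Period 1 —
Births: 5650 × 0.079 = 446, 8300 × 0.297 = 2465 ⇒ total 2911
Group 2: 7000 × 0.95 = 6650
Group 3: 5650 × 0.945 = 5339
Group 4: 8300 × 0.952 + 4300 × 0.451 = 7902 + 1939 = 9841
Net migration: Group 1 + 160 → 3071
Population now: 0–14=3071, 15–29=6650, 30–44=5339, 45+=9841
— Period 2 —
Births: 6650 × 0.079 = 525, 5339 × 0.297 = 1586 ⇒ total 2111
Group 2: 3071 × 0.95 = 2917
Group 3: 6650 × 0.945 = 6284
Group 4: 5339 × 0.952 + 9841 × 0.451 = 5083 + 4438 = 9521
Net migration: Group 1 + 160 → 2271
Population now: 0–14=2271, 15–29=2917, 30–44=6284, 45+=9521
Dependents (band 0–14 + band 45+) = 2271 + 9521 = 11792; working-age = 9201; ratio = 11792/9201 × 100 = 128.2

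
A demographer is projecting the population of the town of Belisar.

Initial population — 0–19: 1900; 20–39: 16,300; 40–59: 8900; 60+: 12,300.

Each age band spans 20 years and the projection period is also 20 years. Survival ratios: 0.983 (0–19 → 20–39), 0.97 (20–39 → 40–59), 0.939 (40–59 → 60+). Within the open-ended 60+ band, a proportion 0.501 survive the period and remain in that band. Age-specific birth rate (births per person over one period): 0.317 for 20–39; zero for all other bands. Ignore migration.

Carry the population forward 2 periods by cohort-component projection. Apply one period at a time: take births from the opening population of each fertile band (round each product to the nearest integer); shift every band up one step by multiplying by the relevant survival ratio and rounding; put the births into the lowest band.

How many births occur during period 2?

Let group 1 be 0–19 through group 4 = 60+.
Period 1:
Births: 16300 × 0.317 = 5167
Group 2: 1900 × 0.983 = 1868
Group 3: 16300 × 0.97 = 15811
Group 4: 8900 × 0.939 + 12300 × 0.501 = 8357 + 6162 = 14519
Population now: 0–19=5167, 20–39=1868, 40–59=15811, 60+=14519
Period 2:
Births: 1868 × 0.317 = 592
Group 2: 5167 × 0.983 = 5079
Group 3: 1868 × 0.97 = 1812
Group 4: 15811 × 0.939 + 14519 × 0.501 = 14847 + 7274 = 22121
Population now: 0–19=592, 20–39=5079, 40–59=1812, 60+=22121

592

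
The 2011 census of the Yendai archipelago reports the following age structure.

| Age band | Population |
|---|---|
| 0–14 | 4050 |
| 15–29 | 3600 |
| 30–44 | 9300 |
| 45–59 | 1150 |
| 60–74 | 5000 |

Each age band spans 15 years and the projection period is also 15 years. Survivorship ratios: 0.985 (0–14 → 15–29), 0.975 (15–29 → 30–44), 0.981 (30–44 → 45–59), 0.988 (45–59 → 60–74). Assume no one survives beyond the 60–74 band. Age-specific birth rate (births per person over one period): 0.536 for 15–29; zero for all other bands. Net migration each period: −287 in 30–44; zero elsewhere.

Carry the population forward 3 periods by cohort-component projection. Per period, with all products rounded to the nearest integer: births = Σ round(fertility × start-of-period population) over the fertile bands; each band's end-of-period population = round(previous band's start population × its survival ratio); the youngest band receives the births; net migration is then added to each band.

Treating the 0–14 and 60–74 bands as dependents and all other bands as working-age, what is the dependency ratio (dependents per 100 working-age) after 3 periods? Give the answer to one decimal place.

[period 1]
Births: 3600 × 0.536 = 1930
15–29: 4050 × 0.985 = 3989
30–44: 3600 × 0.975 = 3510
45–59: 9300 × 0.981 = 9123
60–74: 1150 × 0.988 = 1136
Net migration: 30–44 − 287 → 3223
End of period: [1930, 3989, 3223, 9123, 1136]
[period 2]
Births: 3989 × 0.536 = 2138
15–29: 1930 × 0.985 = 1901
30–44: 3989 × 0.975 = 3889
45–59: 3223 × 0.981 = 3162
60–74: 9123 × 0.988 = 9014
Net migration: 30–44 − 287 → 3602
End of period: [2138, 1901, 3602, 3162, 9014]
[period 3]
Births: 1901 × 0.536 = 1019
15–29: 2138 × 0.985 = 2106
30–44: 1901 × 0.975 = 1853
45–59: 3602 × 0.981 = 3534
60–74: 3162 × 0.988 = 3124
Net migration: 30–44 − 287 → 1566
End of period: [1019, 2106, 1566, 3534, 3124]
Dependents (band 0–14 + band 60–74) = 1019 + 3124 = 4143; working-age = 7206; ratio = 4143/7206 × 100 = 57.5

57.5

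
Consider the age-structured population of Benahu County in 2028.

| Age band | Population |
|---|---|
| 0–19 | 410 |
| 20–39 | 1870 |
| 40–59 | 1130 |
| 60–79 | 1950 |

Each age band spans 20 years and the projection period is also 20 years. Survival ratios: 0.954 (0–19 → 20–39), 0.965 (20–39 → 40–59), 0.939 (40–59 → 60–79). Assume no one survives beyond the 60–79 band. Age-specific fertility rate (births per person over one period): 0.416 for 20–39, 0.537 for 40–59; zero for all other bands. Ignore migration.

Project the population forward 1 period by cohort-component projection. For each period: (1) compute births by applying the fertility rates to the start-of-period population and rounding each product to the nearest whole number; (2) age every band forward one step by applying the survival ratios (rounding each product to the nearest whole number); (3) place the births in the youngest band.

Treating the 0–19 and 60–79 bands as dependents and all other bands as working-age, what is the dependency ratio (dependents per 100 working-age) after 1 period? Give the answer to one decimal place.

Call the bands 1 to 4, youngest first.
Period 1.
Births: 1870 × 0.416 = 778 ; 1130 × 0.537 = 607 — total 1385
Band 2: 410 × 0.954 = 391
Band 3: 1870 × 0.965 = 1805
Band 4: 1130 × 0.939 = 1061
Giving 1385 / 391 / 1805 / 1061.
Dependents (band 0–19 + band 60–79) = 1385 + 1061 = 2446; working-age = 2196; ratio = 2446/2196 × 100 = 111.4

111.4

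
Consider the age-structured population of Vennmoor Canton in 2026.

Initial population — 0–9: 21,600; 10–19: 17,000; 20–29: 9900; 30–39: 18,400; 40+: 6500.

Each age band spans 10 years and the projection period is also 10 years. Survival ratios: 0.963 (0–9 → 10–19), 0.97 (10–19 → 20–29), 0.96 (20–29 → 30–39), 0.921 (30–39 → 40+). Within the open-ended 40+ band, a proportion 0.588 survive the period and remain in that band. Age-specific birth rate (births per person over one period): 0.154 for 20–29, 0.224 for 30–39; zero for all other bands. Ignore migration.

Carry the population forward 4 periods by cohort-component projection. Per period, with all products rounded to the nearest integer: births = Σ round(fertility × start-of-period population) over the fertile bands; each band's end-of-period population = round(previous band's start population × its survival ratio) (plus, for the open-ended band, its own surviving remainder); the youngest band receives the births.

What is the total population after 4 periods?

Let group 1 be 0–9 through group 5 = 40+.
[period 1]
Births: 9900 × 0.154 = 1525  |  18400 × 0.224 = 4122 — total 5647
Group 2: 21600 × 0.963 = 20801
Group 3: 17000 × 0.97 = 16490
Group 4: 9900 × 0.96 = 9504
Group 5: 18400 × 0.921 + 6500 × 0.588 = 16946 + 3822 = 20768
Giving 5647 / 20801 / 16490 / 9504 / 20768.
[period 2]
Births: 16490 × 0.154 = 2539  |  9504 × 0.224 = 2129 — total 4668
Group 2: 5647 × 0.963 = 5438
Group 3: 20801 × 0.97 = 20177
Group 4: 16490 × 0.96 = 15830
Group 5: 9504 × 0.921 + 20768 × 0.588 = 8753 + 12212 = 20965
Giving 4668 / 5438 / 20177 / 15830 / 20965.
[period 3]
Births: 20177 × 0.154 = 3107  |  15830 × 0.224 = 3546 — total 6653
Group 2: 4668 × 0.963 = 4495
Group 3: 5438 × 0.97 = 5275
Group 4: 20177 × 0.96 = 19370
Group 5: 15830 × 0.921 + 20965 × 0.588 = 14579 + 12327 = 26906
Giving 6653 / 4495 / 5275 / 19370 / 26906.
[period 4]
Births: 5275 × 0.154 = 812  |  19370 × 0.224 = 4339 — total 5151
Group 2: 6653 × 0.963 = 6407
Group 3: 4495 × 0.97 = 4360
Group 4: 5275 × 0.96 = 5064
Group 5: 19370 × 0.921 + 26906 × 0.588 = 17840 + 15821 = 33661
Giving 5151 / 6407 / 4360 / 5064 / 33661.
Total after period 4: 5151 + 6407 + 4360 + 5064 + 33661 = 54643

54643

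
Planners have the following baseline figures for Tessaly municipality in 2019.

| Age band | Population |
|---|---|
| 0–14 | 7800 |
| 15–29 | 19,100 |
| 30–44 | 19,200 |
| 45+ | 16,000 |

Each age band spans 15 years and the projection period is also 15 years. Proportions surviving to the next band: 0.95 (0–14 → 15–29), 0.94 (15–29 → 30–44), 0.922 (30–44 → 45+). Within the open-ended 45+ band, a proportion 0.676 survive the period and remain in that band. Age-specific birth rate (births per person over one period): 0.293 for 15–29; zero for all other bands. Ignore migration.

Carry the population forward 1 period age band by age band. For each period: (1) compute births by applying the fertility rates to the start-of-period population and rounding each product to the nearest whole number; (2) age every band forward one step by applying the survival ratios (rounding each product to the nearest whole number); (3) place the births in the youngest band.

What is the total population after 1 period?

Let group 1 be 0–14 through group 4 = 45+.
Period 1:
Births: 19100 × 0.293 = 5596
Group 2: 7800 × 0.95 = 7410
Group 3: 19100 × 0.94 = 17954
Group 4: 19200 × 0.922 + 16000 × 0.676 = 17702 + 10816 = 28518
Population now: 0–14=5596, 15–29=7410, 30–44=17954, 45+=28518
Total after period 1: 5596 + 7410 + 17954 + 28518 = 59478

59478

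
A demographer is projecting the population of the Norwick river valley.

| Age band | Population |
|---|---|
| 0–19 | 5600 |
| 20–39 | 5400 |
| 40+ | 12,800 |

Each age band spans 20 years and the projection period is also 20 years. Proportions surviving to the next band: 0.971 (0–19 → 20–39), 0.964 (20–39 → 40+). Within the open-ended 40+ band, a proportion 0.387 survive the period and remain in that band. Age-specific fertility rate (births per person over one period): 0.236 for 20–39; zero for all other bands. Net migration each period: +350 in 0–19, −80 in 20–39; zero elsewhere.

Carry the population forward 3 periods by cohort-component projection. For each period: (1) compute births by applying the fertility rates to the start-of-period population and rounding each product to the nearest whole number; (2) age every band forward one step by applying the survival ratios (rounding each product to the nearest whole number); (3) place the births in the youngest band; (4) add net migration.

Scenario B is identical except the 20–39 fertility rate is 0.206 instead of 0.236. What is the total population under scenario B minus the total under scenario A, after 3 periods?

Let group 1 be 0–19 through group 3 = 40+.
— Period 1 —
Births: 5400 * 0.236 = 1274
Group 2: 5600 * 0.971 = 5438
Group 3: 5400 * 0.964 + 12800 * 0.387 = 5206 + 4954 = 10160
Net migration: Group 1 + 350 → 1624; Group 2 − 80 → 5358
→ [1624, 5358, 10160]
— Period 2 —
Births: 5358 * 0.236 = 1264
Group 2: 1624 * 0.971 = 1577
Group 3: 5358 * 0.964 + 10160 * 0.387 = 5165 + 3932 = 9097
Net migration: Group 1 + 350 → 1614; Group 2 − 80 → 1497
→ [1614, 1497, 9097]
— Period 3 —
Births: 1497 * 0.236 = 353
Group 2: 1614 * 0.971 = 1567
Group 3: 1497 * 0.964 + 9097 * 0.387 = 1443 + 3521 = 4964
Net migration: Group 1 + 350 → 703; Group 2 − 80 → 1487
→ [703, 1487, 4964]
Scenario A total after 3 periods: 7154
Scenario B projection —
— Period 1 —
Births: 5400 * 0.206 = 1112
Group 2: 5600 * 0.971 = 5438
Group 3: 5400 * 0.964 + 12800 * 0.387 = 5206 + 4954 = 10160
Net migration: Group 1 + 350 → 1462; Group 2 − 80 → 5358
→ [1462, 5358, 10160]
— Period 2 —
Births: 5358 * 0.206 = 1104
Group 2: 1462 * 0.971 = 1420
Group 3: 5358 * 0.964 + 10160 * 0.387 = 5165 + 3932 = 9097
Net migration: Group 1 + 350 → 1454; Group 2 − 80 → 1340
→ [1454, 1340, 9097]
— Period 3 —
Births: 1340 * 0.206 = 276
Group 2: 1454 * 0.971 = 1412
Group 3: 1340 * 0.964 + 9097 * 0.387 = 1292 + 3521 = 4813
Net migration: Group 1 + 350 → 626; Group 2 − 80 → 1332
→ [626, 1332, 4813]
Scenario B total after 3 periods: 6771
Difference B − A = 6771 − 7154 = -383

-383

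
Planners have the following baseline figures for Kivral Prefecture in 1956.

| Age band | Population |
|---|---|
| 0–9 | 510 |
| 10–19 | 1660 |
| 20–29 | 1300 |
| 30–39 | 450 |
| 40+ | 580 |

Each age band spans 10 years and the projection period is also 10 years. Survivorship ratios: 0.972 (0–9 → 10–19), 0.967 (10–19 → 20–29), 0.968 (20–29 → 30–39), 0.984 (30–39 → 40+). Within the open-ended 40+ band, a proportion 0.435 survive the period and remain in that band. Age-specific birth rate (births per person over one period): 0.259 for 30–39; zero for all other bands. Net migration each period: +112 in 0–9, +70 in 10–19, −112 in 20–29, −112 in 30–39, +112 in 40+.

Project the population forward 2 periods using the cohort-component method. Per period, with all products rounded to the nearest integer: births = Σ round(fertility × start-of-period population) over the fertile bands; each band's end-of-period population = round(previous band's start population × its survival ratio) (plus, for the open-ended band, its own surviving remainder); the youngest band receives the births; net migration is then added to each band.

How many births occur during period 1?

117

— Period 1 —
Births: 450 × 0.259 = 117
10–19: 510 × 0.972 = 496
20–29: 1660 × 0.967 = 1605
30–39: 1300 × 0.968 = 1258
40+: 450 × 0.984 + 580 × 0.435 = 443 + 252 = 695
Net migration: 0–9 + 112 → 229; 10–19 + 70 → 566; 20–29 − 112 → 1493; 30–39 − 112 → 1146; 40+ + 112 → 807
Giving 229 / 566 / 1493 / 1146 / 807.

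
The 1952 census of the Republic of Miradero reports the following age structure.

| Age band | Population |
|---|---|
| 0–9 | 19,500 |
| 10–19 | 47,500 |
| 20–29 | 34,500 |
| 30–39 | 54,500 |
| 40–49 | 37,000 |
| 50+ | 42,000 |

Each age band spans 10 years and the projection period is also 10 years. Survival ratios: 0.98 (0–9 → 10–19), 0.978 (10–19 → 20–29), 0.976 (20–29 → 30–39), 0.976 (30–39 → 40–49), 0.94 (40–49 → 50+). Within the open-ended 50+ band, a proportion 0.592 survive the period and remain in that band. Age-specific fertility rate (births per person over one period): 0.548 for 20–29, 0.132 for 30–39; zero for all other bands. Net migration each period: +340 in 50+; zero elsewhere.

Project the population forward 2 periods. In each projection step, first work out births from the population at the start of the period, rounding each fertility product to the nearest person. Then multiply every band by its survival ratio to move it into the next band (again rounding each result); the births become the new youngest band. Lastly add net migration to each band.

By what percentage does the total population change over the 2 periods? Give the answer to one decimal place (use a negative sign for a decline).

Period 1:
Births: 34500 × 0.548 = 18906, 54500 × 0.132 = 7194 → 26100
10–19: 19500 × 0.98 = 19110
20–29: 47500 × 0.978 = 46455
30–39: 34500 × 0.976 = 33672
40–49: 54500 × 0.976 = 53192
50+: 37000 × 0.94 + 42000 × 0.592 = 34780 + 24864 = 59644
Net migration: 50+ + 340 → 59984
End of period: [26100, 19110, 46455, 33672, 53192, 59984]
Period 2:
Births: 46455 × 0.548 = 25457, 33672 × 0.132 = 4445 → 29902
10–19: 26100 × 0.98 = 25578
20–29: 19110 × 0.978 = 18690
30–39: 46455 × 0.976 = 45340
40–49: 33672 × 0.976 = 32864
50+: 53192 × 0.94 + 59984 × 0.592 = 50000 + 35511 = 85511
Net migration: 50+ + 340 → 85851
End of period: [29902, 25578, 18690, 45340, 32864, 85851]
Total: 235000 → 238225; change = 3225; percentage change = 1.4%

1.4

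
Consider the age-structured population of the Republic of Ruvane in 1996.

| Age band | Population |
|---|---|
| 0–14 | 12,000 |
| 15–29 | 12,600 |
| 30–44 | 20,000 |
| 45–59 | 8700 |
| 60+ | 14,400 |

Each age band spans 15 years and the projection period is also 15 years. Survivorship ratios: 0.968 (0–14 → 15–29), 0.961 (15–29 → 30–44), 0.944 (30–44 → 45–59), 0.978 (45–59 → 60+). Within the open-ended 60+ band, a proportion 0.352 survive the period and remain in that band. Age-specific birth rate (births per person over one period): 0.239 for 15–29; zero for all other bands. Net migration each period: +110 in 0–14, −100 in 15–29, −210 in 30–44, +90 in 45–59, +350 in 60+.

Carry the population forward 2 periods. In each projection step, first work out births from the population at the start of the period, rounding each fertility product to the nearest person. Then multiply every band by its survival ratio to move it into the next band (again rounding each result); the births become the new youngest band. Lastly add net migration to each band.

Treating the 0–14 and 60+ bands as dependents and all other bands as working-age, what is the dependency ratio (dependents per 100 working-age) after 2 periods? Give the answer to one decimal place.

(Bands numbered youngest = 1 to oldest = 5.)
After projecting period 1:
Births: 12600 × 0.239 = 3011
Band 2: 12000 × 0.968 = 11616
Band 3: 12600 × 0.961 = 12109
Band 4: 20000 × 0.944 = 18880
Band 5: 8700 × 0.978 + 14400 × 0.352 = 8509 + 5069 = 13578
Net migration: Band 1 + 110 → 3121; Band 2 − 100 → 11516; Band 3 − 210 → 11899; Band 4 + 90 → 18970; Band 5 + 350 → 13928
End of period: [3121, 11516, 11899, 18970, 13928]
After projecting period 2:
Births: 11516 × 0.239 = 2752
Band 2: 3121 × 0.968 = 3021
Band 3: 11516 × 0.961 = 11067
Band 4: 11899 × 0.944 = 11233
Band 5: 18970 × 0.978 + 13928 × 0.352 = 18553 + 4903 = 23456
Net migration: Band 1 + 110 → 2862; Band 2 − 100 → 2921; Band 3 − 210 → 10857; Band 4 + 90 → 11323; Band 5 + 350 → 23806
End of period: [2862, 2921, 10857, 11323, 23806]
Dependents (band 0–14 + band 60+) = 2862 + 23806 = 26668; working-age = 25101; ratio = 26668/25101 × 100 = 106.2

106.2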